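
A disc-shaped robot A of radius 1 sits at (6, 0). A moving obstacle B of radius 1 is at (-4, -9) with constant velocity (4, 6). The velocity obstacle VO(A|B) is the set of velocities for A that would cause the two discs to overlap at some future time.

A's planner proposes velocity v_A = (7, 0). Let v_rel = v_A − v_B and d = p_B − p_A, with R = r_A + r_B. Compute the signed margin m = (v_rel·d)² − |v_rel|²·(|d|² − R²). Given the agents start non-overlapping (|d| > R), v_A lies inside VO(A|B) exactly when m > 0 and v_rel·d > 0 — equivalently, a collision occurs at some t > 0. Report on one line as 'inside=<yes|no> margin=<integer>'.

d = (-10, -9),  |d|² = 181;  R = 1+1 = 2,  c = 181−2² = 177
v_rel = (3, -6),  |v_rel|² = 45;  v_rel·d = (3)·(-10) + (-6)·(-9) = 24
45·t² − 48·t + 177 = 0  ⇒  m = 24² − 45·177 = -7389
m = -7389 < 0,  v_rel·d = 24 > 0  ⇒  outside

inside=no margin=-7389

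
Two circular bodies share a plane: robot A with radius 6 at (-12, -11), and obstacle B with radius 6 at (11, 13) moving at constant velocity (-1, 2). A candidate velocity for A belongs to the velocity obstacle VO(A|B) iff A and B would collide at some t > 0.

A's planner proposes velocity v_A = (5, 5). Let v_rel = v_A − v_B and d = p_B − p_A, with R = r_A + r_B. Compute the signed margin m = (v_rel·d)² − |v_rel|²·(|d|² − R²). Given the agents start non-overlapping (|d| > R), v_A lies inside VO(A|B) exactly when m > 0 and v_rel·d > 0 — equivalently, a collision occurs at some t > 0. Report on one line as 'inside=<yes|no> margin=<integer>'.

d = (23, 24),  |d|² = 1105;  R = 6+6 = 12,  c = 1105−12² = 961
v_rel = (6, 3),  |v_rel|² = 45;  v_rel·d = (6)·(23) + (3)·(24) = 210
45·t² − 420·t + 961 = 0  ⇒  m = 210² − 45·961 = 855
m = 855 > 0,  v_rel·d = 210 > 0  ⇒  inside

inside=yes margin=855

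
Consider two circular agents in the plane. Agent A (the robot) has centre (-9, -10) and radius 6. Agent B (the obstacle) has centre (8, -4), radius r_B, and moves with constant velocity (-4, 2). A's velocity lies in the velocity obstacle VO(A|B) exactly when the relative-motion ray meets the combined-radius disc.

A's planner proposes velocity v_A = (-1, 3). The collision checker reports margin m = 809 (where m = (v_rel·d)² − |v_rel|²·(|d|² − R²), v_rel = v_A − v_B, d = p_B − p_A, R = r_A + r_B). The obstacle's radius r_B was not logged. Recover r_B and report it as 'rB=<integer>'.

m = 809
d = (17, 6);  v_rel = (3, 1),  |v_rel|² = 10
v_rel×d = (3)·(6) − (1)·(17) = 1
since m = R²·10 − 1²:  R² = (1 + 809) / 10 = 81
R = √81 = 9  ⇒  r_B = 9 − 6 = 3

rB=3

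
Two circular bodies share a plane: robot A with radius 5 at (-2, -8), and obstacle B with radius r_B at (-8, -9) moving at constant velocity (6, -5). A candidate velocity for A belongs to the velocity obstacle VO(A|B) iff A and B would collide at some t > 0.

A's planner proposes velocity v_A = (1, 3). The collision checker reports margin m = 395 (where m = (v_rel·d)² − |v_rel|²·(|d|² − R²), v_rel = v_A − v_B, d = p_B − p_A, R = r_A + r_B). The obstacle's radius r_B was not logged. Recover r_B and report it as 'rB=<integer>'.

m = 395
d = (-6, -1);  v_rel = (-5, 8),  |v_rel|² = 89
v_rel×d = (-5)·(-1) − (8)·(-6) = 53
since m = R²·89 − 53²:  R² = (2809 + 395) / 89 = 36
R = √36 = 6  ⇒  r_B = 6 − 5 = 1

rB=1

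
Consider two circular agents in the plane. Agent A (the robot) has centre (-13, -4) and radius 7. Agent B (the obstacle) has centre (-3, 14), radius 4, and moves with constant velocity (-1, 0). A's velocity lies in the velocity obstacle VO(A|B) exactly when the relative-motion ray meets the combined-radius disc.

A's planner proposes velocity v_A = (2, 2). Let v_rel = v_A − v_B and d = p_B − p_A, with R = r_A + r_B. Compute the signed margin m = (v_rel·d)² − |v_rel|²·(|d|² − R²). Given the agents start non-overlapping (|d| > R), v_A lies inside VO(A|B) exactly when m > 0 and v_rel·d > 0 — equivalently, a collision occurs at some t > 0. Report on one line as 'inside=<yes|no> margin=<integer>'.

d = (10, 18),  |d|² = 424;  R = 7+4 = 11,  c = 424−11² = 303
v_rel = (3, 2),  |v_rel|² = 13;  v_rel·d = (3)·(10) + (2)·(18) = 66
13·t² − 132·t + 303 = 0  ⇒  m = 66² − 13·303 = 417
m = 417 > 0,  v_rel·d = 66 > 0  ⇒  inside

inside=yes margin=417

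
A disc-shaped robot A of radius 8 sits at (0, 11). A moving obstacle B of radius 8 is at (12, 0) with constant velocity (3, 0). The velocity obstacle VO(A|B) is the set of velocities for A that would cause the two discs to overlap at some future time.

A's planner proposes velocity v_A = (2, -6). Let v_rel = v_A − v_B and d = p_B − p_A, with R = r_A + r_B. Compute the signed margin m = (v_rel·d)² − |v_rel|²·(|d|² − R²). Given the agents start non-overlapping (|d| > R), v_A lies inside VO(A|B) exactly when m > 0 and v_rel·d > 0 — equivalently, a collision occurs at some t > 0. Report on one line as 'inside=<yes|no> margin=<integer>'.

d = (12, -11),  |d|² = 265;  R = 8+8 = 16,  c = 265−16² = 9
v_rel = (-1, -6),  |v_rel|² = 37;  v_rel·d = (-1)·(12) + (-6)·(-11) = 54
37·t² − 108·t + 9 = 0  ⇒  m = 54² − 37·9 = 2583
m = 2583 > 0,  v_rel·d = 54 > 0  ⇒  inside

inside=yes margin=2583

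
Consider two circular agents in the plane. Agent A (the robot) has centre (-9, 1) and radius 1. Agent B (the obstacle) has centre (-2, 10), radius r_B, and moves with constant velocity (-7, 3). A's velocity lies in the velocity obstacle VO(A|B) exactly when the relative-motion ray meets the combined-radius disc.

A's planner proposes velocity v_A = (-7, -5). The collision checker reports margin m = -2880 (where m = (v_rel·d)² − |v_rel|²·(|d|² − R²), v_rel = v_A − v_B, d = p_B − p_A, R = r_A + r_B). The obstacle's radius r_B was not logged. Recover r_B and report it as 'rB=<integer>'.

m = -2880
d = (7, 9);  v_rel = (0, -8),  |v_rel|² = 64
v_rel×d = (0)·(9) − (-8)·(7) = 56
since m = R²·64 − 56²:  R² = (3136 + -2880) / 64 = 4
R = √4 = 2  ⇒  r_B = 2 − 1 = 1

rB=1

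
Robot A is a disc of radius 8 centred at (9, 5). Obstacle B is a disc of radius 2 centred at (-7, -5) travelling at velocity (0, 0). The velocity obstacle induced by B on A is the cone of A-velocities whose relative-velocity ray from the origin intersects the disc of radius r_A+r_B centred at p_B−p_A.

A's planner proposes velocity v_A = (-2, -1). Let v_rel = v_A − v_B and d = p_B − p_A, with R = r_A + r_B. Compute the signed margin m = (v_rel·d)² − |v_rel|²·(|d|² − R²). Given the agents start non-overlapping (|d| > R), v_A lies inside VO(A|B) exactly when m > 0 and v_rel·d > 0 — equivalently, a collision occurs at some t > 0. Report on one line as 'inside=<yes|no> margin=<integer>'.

d = (-16, -10),  |d|² = 356;  R = 8+2 = 10,  c = 356−10² = 256
v_rel = (-2, -1),  |v_rel|² = 5;  v_rel·d = (-2)·(-16) + (-1)·(-10) = 42
5·t² − 84·t + 256 = 0  ⇒  m = 42² − 5·256 = 484
m = 484 > 0,  v_rel·d = 42 > 0  ⇒  inside

inside=yes margin=484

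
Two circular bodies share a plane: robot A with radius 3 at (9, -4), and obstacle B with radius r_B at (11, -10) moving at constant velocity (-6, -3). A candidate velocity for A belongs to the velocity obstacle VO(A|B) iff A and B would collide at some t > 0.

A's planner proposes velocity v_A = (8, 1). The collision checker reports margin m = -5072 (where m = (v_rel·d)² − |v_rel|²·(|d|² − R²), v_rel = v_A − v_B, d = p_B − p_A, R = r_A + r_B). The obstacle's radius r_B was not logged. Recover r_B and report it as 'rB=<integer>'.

m = -5072
d = (2, -6);  v_rel = (14, 4),  |v_rel|² = 212
v_rel×d = (14)·(-6) − (4)·(2) = -92
since m = R²·212 − (-92)²:  R² = (8464 + -5072) / 212 = 16
R = √16 = 4  ⇒  r_B = 4 − 3 = 1

rB=1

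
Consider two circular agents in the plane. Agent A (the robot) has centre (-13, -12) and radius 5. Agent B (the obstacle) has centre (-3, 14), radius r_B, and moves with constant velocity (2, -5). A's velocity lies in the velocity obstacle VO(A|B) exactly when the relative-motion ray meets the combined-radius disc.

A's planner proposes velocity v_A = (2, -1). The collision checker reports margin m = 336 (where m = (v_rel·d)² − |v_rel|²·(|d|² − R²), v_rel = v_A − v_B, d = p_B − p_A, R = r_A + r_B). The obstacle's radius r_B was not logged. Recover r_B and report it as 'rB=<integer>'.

m = 336
d = (10, 26);  v_rel = (0, 4),  |v_rel|² = 16
v_rel×d = (0)·(26) − (4)·(10) = -40
since m = R²·16 − (-40)²:  R² = (1600 + 336) / 16 = 121
R = √121 = 11  ⇒  r_B = 11 − 5 = 6

rB=6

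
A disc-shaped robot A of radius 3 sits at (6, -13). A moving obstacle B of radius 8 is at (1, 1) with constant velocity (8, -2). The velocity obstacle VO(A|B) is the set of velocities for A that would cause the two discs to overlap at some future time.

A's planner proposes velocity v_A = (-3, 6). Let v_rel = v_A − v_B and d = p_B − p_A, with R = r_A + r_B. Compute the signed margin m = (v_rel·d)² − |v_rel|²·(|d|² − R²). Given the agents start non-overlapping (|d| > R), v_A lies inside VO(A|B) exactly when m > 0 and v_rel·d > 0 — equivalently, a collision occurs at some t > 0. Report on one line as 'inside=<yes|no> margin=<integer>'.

d = (-5, 14),  |d|² = 221;  R = 3+8 = 11,  c = 221−11² = 100
v_rel = (-11, 8),  |v_rel|² = 185;  v_rel·d = (-11)·(-5) + (8)·(14) = 167
185·t² − 334·t + 100 = 0  ⇒  m = 167² − 185·100 = 9389
m = 9389 > 0,  v_rel·d = 167 > 0  ⇒  inside

inside=yes margin=9389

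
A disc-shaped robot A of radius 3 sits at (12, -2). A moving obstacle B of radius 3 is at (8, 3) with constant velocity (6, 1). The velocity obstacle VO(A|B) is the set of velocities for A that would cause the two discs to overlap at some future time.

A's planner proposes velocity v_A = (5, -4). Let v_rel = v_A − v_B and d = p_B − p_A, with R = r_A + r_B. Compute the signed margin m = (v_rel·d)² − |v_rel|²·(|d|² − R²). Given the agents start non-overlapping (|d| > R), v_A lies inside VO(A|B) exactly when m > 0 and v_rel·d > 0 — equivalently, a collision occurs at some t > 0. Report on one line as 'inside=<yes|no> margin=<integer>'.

d = (-4, 5),  |d|² = 41;  R = 3+3 = 6,  c = 41−6² = 5
v_rel = (-1, -5),  |v_rel|² = 26;  v_rel·d = (-1)·(-4) + (-5)·(5) = -21
26·t² + 42·t + 5 = 0  ⇒  m = (-21)² − 26·5 = 311
m = 311 > 0,  v_rel·d = -21 < 0  ⇒  outside

inside=no margin=311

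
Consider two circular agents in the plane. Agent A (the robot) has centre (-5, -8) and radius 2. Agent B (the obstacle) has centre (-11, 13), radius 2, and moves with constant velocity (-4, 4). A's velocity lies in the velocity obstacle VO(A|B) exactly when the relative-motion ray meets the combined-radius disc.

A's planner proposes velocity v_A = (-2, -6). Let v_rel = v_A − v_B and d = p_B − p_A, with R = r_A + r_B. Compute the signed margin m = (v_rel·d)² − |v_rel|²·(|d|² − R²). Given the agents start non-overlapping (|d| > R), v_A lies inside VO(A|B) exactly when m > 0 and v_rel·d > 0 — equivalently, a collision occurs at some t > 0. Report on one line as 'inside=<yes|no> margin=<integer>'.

d = (-6, 21),  |d|² = 477;  R = 2+2 = 4,  c = 477−4² = 461
v_rel = (2, -10),  |v_rel|² = 104;  v_rel·d = (2)·(-6) + (-10)·(21) = -222
104·t² + 444·t + 461 = 0  ⇒  m = (-222)² − 104·461 = 1340
m = 1340 > 0,  v_rel·d = -222 < 0  ⇒  outside

inside=no margin=1340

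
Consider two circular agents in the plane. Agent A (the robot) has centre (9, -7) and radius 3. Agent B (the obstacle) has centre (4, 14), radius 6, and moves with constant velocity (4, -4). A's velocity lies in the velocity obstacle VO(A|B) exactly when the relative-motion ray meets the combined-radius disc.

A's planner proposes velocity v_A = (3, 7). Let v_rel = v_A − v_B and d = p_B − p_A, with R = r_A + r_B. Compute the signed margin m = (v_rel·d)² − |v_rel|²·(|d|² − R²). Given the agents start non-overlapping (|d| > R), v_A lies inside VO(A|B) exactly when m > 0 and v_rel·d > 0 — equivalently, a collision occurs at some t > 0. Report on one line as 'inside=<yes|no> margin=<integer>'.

d = (-5, 21),  |d|² = 466;  R = 3+6 = 9,  c = 466−9² = 385
v_rel = (-1, 11),  |v_rel|² = 122;  v_rel·d = (-1)·(-5) + (11)·(21) = 236
122·t² − 472·t + 385 = 0  ⇒  m = 236² − 122·385 = 8726
m = 8726 > 0,  v_rel·d = 236 > 0  ⇒  inside

inside=yes margin=8726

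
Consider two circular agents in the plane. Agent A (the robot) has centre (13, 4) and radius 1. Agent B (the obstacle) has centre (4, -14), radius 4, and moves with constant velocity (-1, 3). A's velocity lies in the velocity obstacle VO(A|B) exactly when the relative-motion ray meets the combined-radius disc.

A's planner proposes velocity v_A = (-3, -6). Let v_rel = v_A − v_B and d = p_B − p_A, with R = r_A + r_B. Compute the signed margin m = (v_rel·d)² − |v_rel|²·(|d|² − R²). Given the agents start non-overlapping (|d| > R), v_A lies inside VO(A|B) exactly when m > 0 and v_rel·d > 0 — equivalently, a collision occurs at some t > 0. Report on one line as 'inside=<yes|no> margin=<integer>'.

d = (-9, -18),  |d|² = 405;  R = 1+4 = 5,  c = 405−5² = 380
v_rel = (-2, -9),  |v_rel|² = 85;  v_rel·d = (-2)·(-9) + (-9)·(-18) = 180
85·t² − 360·t + 380 = 0  ⇒  m = 180² − 85·380 = 100
m = 100 > 0,  v_rel·d = 180 > 0  ⇒  inside

inside=yes margin=100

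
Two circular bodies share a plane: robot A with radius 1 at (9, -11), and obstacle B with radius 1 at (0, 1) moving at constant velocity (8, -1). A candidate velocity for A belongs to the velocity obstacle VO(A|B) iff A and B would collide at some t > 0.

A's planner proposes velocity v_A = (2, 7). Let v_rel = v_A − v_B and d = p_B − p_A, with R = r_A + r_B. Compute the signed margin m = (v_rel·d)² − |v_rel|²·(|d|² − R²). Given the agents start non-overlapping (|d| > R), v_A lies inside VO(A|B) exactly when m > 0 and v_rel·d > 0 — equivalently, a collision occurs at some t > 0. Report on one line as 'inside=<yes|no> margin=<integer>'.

d = (-9, 12),  |d|² = 225;  R = 1+1 = 2,  c = 225−2² = 221
v_rel = (-6, 8),  |v_rel|² = 100;  v_rel·d = (-6)·(-9) + (8)·(12) = 150
100·t² − 300·t + 221 = 0  ⇒  m = 150² − 100·221 = 400
m = 400 > 0,  v_rel·d = 150 > 0  ⇒  inside

inside=yes margin=400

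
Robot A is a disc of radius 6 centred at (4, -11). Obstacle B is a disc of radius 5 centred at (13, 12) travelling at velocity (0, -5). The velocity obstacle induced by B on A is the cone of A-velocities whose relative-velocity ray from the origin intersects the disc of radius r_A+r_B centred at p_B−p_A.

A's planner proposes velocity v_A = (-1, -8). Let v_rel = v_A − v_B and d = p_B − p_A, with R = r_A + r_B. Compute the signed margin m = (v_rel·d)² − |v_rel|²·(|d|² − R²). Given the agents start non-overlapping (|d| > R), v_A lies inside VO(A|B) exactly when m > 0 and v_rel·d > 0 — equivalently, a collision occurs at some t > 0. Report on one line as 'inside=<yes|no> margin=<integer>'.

d = (9, 23),  |d|² = 610;  R = 6+5 = 11,  c = 610−11² = 489
v_rel = (-1, -3),  |v_rel|² = 10;  v_rel·d = (-1)·(9) + (-3)·(23) = -78
10·t² + 156·t + 489 = 0  ⇒  m = (-78)² − 10·489 = 1194
m = 1194 > 0,  v_rel·d = -78 < 0  ⇒  outside

inside=no margin=1194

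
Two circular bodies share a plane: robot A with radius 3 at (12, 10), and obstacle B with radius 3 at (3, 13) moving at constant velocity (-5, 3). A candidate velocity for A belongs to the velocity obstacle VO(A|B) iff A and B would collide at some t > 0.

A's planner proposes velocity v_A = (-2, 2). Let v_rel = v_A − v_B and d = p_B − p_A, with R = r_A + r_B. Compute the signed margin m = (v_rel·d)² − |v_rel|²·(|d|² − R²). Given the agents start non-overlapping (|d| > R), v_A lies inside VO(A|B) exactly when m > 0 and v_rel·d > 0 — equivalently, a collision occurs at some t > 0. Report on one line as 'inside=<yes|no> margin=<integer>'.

d = (-9, 3),  |d|² = 90;  R = 3+3 = 6,  c = 90−6² = 54
v_rel = (3, -1),  |v_rel|² = 10;  v_rel·d = (3)·(-9) + (-1)·(3) = -30
10·t² + 60·t + 54 = 0  ⇒  m = (-30)² − 10·54 = 360
m = 360 > 0,  v_rel·d = -30 < 0  ⇒  outside

inside=no margin=360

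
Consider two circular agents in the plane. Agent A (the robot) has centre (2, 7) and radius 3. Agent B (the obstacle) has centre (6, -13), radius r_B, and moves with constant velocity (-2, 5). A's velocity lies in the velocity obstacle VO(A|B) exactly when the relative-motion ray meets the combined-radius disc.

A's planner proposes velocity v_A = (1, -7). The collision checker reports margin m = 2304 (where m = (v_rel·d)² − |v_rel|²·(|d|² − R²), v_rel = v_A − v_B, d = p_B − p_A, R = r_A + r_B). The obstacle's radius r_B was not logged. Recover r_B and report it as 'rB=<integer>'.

m = 2304
d = (4, -20);  v_rel = (3, -12),  |v_rel|² = 153
v_rel×d = (3)·(-20) − (-12)·(4) = -12
since m = R²·153 − (-12)²:  R² = (144 + 2304) / 153 = 16
R = √16 = 4  ⇒  r_B = 4 − 3 = 1

rB=1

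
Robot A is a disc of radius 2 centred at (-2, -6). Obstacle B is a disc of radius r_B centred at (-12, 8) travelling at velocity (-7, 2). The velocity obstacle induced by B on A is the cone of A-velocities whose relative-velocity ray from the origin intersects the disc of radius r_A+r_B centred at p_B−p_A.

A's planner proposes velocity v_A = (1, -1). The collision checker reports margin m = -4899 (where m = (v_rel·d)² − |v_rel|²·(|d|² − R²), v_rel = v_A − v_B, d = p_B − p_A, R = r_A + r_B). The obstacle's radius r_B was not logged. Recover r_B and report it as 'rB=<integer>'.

m = -4899
d = (-10, 14);  v_rel = (8, -3),  |v_rel|² = 73
v_rel×d = (8)·(14) − (-3)·(-10) = 82
since m = R²·73 − 82²:  R² = (6724 + -4899) / 73 = 25
R = √25 = 5  ⇒  r_B = 5 − 2 = 3

rB=3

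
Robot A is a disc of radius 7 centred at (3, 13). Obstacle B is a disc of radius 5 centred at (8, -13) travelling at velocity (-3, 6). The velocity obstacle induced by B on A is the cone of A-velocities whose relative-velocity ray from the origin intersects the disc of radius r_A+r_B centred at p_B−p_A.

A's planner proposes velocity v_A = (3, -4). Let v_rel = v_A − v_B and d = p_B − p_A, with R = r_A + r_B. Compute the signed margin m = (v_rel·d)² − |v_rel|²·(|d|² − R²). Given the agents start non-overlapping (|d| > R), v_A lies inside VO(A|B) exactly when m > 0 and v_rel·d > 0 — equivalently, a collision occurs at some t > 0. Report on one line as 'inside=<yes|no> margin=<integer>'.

d = (5, -26),  |d|² = 701;  R = 7+5 = 12,  c = 701−12² = 557
v_rel = (6, -10),  |v_rel|² = 136;  v_rel·d = (6)·(5) + (-10)·(-26) = 290
136·t² − 580·t + 557 = 0  ⇒  m = 290² − 136·557 = 8348
m = 8348 > 0,  v_rel·d = 290 > 0  ⇒  inside

inside=yes margin=8348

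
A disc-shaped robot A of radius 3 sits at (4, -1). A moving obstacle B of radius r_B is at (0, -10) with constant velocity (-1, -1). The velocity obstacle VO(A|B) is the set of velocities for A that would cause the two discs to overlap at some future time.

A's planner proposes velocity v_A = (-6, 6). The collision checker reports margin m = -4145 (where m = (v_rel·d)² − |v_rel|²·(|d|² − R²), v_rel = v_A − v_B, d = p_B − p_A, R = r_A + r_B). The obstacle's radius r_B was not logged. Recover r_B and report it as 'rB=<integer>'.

m = -4145
d = (-4, -9);  v_rel = (-5, 7),  |v_rel|² = 74
v_rel×d = (-5)·(-9) − (7)·(-4) = 73
since m = R²·74 − 73²:  R² = (5329 + -4145) / 74 = 16
R = √16 = 4  ⇒  r_B = 4 − 3 = 1

rB=1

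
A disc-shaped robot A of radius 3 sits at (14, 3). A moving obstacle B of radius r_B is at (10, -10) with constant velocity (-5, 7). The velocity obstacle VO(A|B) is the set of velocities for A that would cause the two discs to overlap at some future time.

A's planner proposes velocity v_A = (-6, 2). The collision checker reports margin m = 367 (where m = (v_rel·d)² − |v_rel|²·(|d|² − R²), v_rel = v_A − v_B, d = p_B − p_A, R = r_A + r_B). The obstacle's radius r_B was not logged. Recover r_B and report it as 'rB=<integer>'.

m = 367
d = (-4, -13);  v_rel = (-1, -5),  |v_rel|² = 26
v_rel×d = (-1)·(-13) − (-5)·(-4) = -7
since m = R²·26 − (-7)²:  R² = (49 + 367) / 26 = 16
R = √16 = 4  ⇒  r_B = 4 − 3 = 1

rB=1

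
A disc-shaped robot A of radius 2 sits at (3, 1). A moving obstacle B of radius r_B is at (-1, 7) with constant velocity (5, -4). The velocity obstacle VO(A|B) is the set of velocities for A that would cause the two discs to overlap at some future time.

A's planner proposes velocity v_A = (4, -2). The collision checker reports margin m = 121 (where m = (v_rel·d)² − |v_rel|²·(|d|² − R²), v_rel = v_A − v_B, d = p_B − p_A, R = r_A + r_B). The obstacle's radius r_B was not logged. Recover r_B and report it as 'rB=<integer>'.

m = 121
d = (-4, 6);  v_rel = (-1, 2),  |v_rel|² = 5
v_rel×d = (-1)·(6) − (2)·(-4) = 2
since m = R²·5 − 2²:  R² = (4 + 121) / 5 = 25
R = √25 = 5  ⇒  r_B = 5 − 2 = 3

rB=3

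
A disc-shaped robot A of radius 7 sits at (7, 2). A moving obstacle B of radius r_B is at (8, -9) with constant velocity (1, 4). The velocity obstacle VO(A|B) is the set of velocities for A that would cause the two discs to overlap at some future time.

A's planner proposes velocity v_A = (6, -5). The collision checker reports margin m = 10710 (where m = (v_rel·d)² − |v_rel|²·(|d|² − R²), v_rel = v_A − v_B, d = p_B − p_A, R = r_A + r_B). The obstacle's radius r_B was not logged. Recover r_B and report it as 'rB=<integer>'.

m = 10710
d = (1, -11);  v_rel = (5, -9),  |v_rel|² = 106
v_rel×d = (5)·(-11) − (-9)·(1) = -46
since m = R²·106 − (-46)²:  R² = (2116 + 10710) / 106 = 121
R = √121 = 11  ⇒  r_B = 11 − 7 = 4

rB=4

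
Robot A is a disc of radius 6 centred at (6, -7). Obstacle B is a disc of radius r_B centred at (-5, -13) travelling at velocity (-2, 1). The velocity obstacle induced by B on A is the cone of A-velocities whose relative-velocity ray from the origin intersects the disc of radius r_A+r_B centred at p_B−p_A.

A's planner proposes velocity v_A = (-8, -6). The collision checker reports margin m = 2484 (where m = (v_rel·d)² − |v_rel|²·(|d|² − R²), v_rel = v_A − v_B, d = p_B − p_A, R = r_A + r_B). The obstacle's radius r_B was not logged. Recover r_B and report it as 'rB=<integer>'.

m = 2484
d = (-11, -6);  v_rel = (-6, -7),  |v_rel|² = 85
v_rel×d = (-6)·(-6) − (-7)·(-11) = -41
since m = R²·85 − (-41)²:  R² = (1681 + 2484) / 85 = 49
R = √49 = 7  ⇒  r_B = 7 − 6 = 1

rB=1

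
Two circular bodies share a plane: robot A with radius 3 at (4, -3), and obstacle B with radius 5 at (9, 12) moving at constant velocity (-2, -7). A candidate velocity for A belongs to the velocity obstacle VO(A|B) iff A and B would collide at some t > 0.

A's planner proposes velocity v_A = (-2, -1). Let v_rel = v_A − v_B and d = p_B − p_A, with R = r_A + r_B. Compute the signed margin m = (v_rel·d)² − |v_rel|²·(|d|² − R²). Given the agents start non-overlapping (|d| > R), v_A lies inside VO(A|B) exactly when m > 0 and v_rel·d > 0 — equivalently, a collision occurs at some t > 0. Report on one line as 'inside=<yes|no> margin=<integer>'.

d = (5, 15),  |d|² = 250;  R = 3+5 = 8,  c = 250−8² = 186
v_rel = (0, 6),  |v_rel|² = 36;  v_rel·d = (0)·(5) + (6)·(15) = 90
36·t² − 180·t + 186 = 0  ⇒  m = 90² − 36·186 = 1404
m = 1404 > 0,  v_rel·d = 90 > 0  ⇒  inside

inside=yes margin=1404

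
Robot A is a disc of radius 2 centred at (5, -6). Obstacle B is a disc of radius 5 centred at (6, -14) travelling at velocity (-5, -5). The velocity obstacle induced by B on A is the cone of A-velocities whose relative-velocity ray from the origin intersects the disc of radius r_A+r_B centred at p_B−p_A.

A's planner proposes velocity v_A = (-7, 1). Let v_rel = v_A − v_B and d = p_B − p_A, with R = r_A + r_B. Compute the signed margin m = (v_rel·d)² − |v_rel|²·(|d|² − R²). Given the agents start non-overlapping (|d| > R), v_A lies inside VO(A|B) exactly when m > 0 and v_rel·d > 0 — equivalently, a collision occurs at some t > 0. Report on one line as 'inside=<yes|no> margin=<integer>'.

d = (1, -8),  |d|² = 65;  R = 2+5 = 7,  c = 65−7² = 16
v_rel = (-2, 6),  |v_rel|² = 40;  v_rel·d = (-2)·(1) + (6)·(-8) = -50
40·t² + 100·t + 16 = 0  ⇒  m = (-50)² − 40·16 = 1860
m = 1860 > 0,  v_rel·d = -50 < 0  ⇒  outside

inside=no margin=1860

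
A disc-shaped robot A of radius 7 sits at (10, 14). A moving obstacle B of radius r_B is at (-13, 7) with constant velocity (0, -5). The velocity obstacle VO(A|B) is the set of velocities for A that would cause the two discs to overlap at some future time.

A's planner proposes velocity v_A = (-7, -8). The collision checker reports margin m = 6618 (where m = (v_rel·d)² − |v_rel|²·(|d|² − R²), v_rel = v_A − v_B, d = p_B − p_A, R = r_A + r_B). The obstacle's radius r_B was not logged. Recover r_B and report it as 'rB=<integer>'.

m = 6618
d = (-23, -7);  v_rel = (-7, -3),  |v_rel|² = 58
v_rel×d = (-7)·(-7) − (-3)·(-23) = -20
since m = R²·58 − (-20)²:  R² = (400 + 6618) / 58 = 121
R = √121 = 11  ⇒  r_B = 11 − 7 = 4

rB=4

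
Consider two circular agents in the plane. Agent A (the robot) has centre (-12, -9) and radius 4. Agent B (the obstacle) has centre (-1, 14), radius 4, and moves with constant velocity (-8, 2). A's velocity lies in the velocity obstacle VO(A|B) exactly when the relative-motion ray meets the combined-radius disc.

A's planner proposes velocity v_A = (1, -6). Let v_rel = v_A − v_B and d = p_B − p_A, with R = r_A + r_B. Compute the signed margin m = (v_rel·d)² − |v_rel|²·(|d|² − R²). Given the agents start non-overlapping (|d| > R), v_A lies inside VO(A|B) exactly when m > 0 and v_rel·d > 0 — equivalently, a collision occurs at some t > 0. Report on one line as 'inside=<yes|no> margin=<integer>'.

d = (11, 23),  |d|² = 650;  R = 4+4 = 8,  c = 650−8² = 586
v_rel = (9, -8),  |v_rel|² = 145;  v_rel·d = (9)·(11) + (-8)·(23) = -85
145·t² + 170·t + 586 = 0  ⇒  m = (-85)² − 145·586 = -77745
m = -77745 < 0,  v_rel·d = -85 < 0  ⇒  outside

inside=no margin=-77745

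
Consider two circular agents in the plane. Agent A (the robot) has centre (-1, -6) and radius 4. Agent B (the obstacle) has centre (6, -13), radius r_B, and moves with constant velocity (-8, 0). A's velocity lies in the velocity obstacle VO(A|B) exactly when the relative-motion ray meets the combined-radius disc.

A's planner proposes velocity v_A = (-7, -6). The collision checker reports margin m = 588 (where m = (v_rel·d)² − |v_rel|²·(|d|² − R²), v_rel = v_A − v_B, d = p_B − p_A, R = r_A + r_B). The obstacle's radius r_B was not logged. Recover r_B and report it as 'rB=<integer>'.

m = 588
d = (7, -7);  v_rel = (1, -6),  |v_rel|² = 37
v_rel×d = (1)·(-7) − (-6)·(7) = 35
since m = R²·37 − 35²:  R² = (1225 + 588) / 37 = 49
R = √49 = 7  ⇒  r_B = 7 − 4 = 3

rB=3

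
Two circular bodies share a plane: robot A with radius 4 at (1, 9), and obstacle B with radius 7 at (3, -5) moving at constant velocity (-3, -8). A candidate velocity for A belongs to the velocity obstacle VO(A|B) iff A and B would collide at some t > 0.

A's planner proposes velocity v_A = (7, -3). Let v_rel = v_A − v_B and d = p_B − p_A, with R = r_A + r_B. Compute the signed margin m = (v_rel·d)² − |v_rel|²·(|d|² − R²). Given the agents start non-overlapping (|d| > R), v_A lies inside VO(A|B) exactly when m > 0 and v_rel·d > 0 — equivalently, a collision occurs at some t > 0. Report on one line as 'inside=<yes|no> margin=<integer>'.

d = (2, -14),  |d|² = 200;  R = 4+7 = 11,  c = 200−11² = 79
v_rel = (10, 5),  |v_rel|² = 125;  v_rel·d = (10)·(2) + (5)·(-14) = -50
125·t² + 100·t + 79 = 0  ⇒  m = (-50)² − 125·79 = -7375
m = -7375 < 0,  v_rel·d = -50 < 0  ⇒  outside

inside=no margin=-7375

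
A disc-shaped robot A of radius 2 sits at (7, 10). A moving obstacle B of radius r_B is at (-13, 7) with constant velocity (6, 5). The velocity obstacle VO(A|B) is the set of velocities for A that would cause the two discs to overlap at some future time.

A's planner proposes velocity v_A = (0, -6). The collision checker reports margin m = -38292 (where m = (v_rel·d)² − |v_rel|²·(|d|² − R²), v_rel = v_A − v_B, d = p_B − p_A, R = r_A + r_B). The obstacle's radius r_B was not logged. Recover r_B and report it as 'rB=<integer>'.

m = -38292
d = (-20, -3);  v_rel = (-6, -11),  |v_rel|² = 157
v_rel×d = (-6)·(-3) − (-11)·(-20) = -202
since m = R²·157 − (-202)²:  R² = (40804 + -38292) / 157 = 16
R = √16 = 4  ⇒  r_B = 4 − 2 = 2

rB=2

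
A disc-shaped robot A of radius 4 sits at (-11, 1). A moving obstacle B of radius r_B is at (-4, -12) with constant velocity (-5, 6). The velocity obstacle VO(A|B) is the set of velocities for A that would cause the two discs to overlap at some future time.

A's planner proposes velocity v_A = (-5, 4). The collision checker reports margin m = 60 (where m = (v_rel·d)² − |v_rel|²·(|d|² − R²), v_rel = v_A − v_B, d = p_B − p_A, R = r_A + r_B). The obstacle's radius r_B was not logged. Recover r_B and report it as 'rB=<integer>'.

m = 60
d = (7, -13);  v_rel = (0, -2),  |v_rel|² = 4
v_rel×d = (0)·(-13) − (-2)·(7) = 14
since m = R²·4 − 14²:  R² = (196 + 60) / 4 = 64
R = √64 = 8  ⇒  r_B = 8 − 4 = 4

rB=4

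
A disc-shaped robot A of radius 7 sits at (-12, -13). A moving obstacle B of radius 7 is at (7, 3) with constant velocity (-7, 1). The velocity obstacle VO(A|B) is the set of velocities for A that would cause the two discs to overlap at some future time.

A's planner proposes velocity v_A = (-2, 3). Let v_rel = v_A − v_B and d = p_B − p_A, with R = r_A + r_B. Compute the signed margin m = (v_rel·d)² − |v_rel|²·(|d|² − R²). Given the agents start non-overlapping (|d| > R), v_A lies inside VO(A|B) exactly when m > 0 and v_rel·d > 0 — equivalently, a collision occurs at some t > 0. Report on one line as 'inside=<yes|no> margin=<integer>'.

d = (19, 16),  |d|² = 617;  R = 7+7 = 14,  c = 617−14² = 421
v_rel = (5, 2),  |v_rel|² = 29;  v_rel·d = (5)·(19) + (2)·(16) = 127
29·t² − 254·t + 421 = 0  ⇒  m = 127² − 29·421 = 3920
m = 3920 > 0,  v_rel·d = 127 > 0  ⇒  inside

inside=yes margin=3920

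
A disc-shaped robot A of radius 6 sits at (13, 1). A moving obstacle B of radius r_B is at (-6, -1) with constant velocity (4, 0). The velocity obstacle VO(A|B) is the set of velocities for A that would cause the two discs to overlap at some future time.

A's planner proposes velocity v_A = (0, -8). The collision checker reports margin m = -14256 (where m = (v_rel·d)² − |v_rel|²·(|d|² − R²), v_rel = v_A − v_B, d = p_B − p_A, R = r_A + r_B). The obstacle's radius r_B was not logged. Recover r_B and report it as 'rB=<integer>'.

m = -14256
d = (-19, -2);  v_rel = (-4, -8),  |v_rel|² = 80
v_rel×d = (-4)·(-2) − (-8)·(-19) = -144
since m = R²·80 − (-144)²:  R² = (20736 + -14256) / 80 = 81
R = √81 = 9  ⇒  r_B = 9 − 6 = 3

rB=3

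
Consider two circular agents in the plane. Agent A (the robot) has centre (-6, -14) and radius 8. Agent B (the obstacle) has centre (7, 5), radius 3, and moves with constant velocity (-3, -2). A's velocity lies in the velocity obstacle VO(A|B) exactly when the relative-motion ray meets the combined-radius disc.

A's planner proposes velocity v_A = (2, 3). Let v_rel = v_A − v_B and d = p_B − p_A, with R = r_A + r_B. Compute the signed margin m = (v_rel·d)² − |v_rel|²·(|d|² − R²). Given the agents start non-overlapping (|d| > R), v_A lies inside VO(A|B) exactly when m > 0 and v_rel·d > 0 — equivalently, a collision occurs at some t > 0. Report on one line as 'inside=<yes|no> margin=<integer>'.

d = (13, 19),  |d|² = 530;  R = 8+3 = 11,  c = 530−11² = 409
v_rel = (5, 5),  |v_rel|² = 50;  v_rel·d = (5)·(13) + (5)·(19) = 160
50·t² − 320·t + 409 = 0  ⇒  m = 160² − 50·409 = 5150
m = 5150 > 0,  v_rel·d = 160 > 0  ⇒  inside

inside=yes margin=5150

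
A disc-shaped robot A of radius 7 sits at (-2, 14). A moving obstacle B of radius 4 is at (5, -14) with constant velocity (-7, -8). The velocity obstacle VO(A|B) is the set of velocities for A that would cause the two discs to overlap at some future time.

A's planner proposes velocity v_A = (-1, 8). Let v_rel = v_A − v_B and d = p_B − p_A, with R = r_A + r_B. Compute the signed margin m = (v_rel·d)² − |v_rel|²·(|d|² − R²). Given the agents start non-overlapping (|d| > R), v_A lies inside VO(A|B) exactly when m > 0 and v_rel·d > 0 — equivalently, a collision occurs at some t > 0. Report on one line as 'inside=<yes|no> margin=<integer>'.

d = (7, -28),  |d|² = 833;  R = 7+4 = 11,  c = 833−11² = 712
v_rel = (6, 16),  |v_rel|² = 292;  v_rel·d = (6)·(7) + (16)·(-28) = -406
292·t² + 812·t + 712 = 0  ⇒  m = (-406)² − 292·712 = -43068
m = -43068 < 0,  v_rel·d = -406 < 0  ⇒  outside

inside=no margin=-43068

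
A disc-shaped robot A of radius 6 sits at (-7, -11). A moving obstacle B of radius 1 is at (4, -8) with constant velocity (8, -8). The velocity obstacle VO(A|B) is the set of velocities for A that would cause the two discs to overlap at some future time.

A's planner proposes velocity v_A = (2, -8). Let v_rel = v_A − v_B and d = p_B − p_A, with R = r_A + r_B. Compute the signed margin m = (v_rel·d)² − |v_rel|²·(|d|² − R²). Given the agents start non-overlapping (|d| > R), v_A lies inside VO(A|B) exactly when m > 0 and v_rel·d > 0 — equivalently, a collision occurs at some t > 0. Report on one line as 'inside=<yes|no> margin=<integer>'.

d = (11, 3),  |d|² = 130;  R = 6+1 = 7,  c = 130−7² = 81
v_rel = (-6, 0),  |v_rel|² = 36;  v_rel·d = (-6)·(11) + (0)·(3) = -66
36·t² + 132·t + 81 = 0  ⇒  m = (-66)² − 36·81 = 1440
m = 1440 > 0,  v_rel·d = -66 < 0  ⇒  outside

inside=no margin=1440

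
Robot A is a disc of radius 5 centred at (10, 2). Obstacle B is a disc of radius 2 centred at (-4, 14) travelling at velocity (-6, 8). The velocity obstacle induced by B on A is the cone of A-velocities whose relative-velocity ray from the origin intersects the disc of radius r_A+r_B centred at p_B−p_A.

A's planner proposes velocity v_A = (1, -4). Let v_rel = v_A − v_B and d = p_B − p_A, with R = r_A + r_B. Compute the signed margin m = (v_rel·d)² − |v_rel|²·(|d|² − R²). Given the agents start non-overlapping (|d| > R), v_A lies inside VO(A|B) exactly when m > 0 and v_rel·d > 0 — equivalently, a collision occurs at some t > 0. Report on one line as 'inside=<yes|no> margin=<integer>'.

d = (-14, 12),  |d|² = 340;  R = 5+2 = 7,  c = 340−7² = 291
v_rel = (7, -12),  |v_rel|² = 193;  v_rel·d = (7)·(-14) + (-12)·(12) = -242
193·t² + 484·t + 291 = 0  ⇒  m = (-242)² − 193·291 = 2401
m = 2401 > 0,  v_rel·d = -242 < 0  ⇒  outside

inside=no margin=2401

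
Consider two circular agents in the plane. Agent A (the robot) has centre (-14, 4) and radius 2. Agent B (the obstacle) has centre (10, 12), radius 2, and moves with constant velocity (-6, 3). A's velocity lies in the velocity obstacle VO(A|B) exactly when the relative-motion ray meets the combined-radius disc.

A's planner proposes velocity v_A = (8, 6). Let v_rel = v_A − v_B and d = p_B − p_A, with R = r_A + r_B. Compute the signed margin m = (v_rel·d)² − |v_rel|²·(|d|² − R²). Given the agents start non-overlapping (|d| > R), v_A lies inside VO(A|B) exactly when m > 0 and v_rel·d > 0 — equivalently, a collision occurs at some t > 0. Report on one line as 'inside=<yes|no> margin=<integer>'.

d = (24, 8),  |d|² = 640;  R = 2+2 = 4,  c = 640−4² = 624
v_rel = (14, 3),  |v_rel|² = 205;  v_rel·d = (14)·(24) + (3)·(8) = 360
205·t² − 720·t + 624 = 0  ⇒  m = 360² − 205·624 = 1680
m = 1680 > 0,  v_rel·d = 360 > 0  ⇒  inside

inside=yes margin=1680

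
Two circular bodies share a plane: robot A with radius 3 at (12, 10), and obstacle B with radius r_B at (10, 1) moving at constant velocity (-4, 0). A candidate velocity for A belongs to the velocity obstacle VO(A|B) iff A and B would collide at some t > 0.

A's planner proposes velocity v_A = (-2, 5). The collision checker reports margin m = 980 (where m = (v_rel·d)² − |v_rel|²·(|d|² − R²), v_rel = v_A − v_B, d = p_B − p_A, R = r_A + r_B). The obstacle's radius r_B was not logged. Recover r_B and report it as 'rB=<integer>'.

m = 980
d = (-2, -9);  v_rel = (2, 5),  |v_rel|² = 29
v_rel×d = (2)·(-9) − (5)·(-2) = -8
since m = R²·29 − (-8)²:  R² = (64 + 980) / 29 = 36
R = √36 = 6  ⇒  r_B = 6 − 3 = 3

rB=3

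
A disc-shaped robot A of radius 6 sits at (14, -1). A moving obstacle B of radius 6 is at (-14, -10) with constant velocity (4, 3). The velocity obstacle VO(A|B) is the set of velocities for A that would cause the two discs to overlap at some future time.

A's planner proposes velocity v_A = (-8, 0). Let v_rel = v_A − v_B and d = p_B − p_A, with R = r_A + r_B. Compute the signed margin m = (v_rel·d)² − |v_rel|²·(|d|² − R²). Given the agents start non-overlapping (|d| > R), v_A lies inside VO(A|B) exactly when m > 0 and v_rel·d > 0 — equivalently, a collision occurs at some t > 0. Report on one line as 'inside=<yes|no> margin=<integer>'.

d = (-28, -9),  |d|² = 865;  R = 6+6 = 12,  c = 865−12² = 721
v_rel = (-12, -3),  |v_rel|² = 153;  v_rel·d = (-12)·(-28) + (-3)·(-9) = 363
153·t² − 726·t + 721 = 0  ⇒  m = 363² − 153·721 = 21456
m = 21456 > 0,  v_rel·d = 363 > 0  ⇒  inside

inside=yes margin=21456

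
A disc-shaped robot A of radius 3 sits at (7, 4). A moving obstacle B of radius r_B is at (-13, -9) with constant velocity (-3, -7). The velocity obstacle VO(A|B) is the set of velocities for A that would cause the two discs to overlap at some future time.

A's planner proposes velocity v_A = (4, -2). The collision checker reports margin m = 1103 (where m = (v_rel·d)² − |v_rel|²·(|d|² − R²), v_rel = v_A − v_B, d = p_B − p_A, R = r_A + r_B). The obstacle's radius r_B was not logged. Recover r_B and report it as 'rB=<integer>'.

m = 1103
d = (-20, -13);  v_rel = (7, 5),  |v_rel|² = 74
v_rel×d = (7)·(-13) − (5)·(-20) = 9
since m = R²·74 − 9²:  R² = (81 + 1103) / 74 = 16
R = √16 = 4  ⇒  r_B = 4 − 3 = 1

rB=1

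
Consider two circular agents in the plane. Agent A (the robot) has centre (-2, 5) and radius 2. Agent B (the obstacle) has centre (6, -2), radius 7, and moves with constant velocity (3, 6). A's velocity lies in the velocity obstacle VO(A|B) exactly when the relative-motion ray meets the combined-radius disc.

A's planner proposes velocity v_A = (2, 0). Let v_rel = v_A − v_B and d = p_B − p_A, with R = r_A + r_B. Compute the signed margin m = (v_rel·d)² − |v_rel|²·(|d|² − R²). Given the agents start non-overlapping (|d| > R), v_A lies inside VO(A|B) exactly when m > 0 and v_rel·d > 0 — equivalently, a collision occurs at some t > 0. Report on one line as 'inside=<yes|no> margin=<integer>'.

d = (8, -7),  |d|² = 113;  R = 2+7 = 9,  c = 113−9² = 32
v_rel = (-1, -6),  |v_rel|² = 37;  v_rel·d = (-1)·(8) + (-6)·(-7) = 34
37·t² − 68·t + 32 = 0  ⇒  m = 34² − 37·32 = -28
m = -28 < 0,  v_rel·d = 34 > 0  ⇒  outside

inside=no margin=-28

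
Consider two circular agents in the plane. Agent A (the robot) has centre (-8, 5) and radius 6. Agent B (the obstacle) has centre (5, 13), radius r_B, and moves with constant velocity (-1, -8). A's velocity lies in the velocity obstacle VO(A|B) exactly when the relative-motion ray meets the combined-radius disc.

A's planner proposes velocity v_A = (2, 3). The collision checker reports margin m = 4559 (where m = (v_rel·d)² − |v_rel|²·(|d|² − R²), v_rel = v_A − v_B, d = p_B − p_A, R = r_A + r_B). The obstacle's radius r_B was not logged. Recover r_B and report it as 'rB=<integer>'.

m = 4559
d = (13, 8);  v_rel = (3, 11),  |v_rel|² = 130
v_rel×d = (3)·(8) − (11)·(13) = -119
since m = R²·130 − (-119)²:  R² = (14161 + 4559) / 130 = 144
R = √144 = 12  ⇒  r_B = 12 − 6 = 6

rB=6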